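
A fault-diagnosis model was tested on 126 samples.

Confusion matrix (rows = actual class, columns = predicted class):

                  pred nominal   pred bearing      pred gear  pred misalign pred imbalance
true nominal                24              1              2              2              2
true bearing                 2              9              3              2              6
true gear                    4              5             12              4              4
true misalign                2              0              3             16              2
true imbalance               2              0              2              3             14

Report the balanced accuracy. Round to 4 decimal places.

0.5919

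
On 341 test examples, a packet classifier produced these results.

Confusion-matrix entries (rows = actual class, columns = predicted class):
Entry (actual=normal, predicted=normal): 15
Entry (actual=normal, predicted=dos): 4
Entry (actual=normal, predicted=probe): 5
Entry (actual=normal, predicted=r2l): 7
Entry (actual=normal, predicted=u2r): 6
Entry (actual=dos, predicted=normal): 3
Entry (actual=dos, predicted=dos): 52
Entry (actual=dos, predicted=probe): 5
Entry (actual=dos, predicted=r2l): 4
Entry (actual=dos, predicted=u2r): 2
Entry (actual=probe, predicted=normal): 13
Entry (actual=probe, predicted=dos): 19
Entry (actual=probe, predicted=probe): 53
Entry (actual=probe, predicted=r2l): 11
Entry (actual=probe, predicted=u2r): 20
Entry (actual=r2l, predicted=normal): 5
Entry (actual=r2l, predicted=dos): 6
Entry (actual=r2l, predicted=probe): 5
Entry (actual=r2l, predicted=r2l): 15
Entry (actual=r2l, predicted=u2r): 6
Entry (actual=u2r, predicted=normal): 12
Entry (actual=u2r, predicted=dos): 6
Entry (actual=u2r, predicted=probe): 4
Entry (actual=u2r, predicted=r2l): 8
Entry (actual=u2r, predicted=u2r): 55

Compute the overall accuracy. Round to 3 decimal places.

Accuracy = trace / total = (15+52+53+15+55=190) / 341 = 190/341 = 0.557

0.557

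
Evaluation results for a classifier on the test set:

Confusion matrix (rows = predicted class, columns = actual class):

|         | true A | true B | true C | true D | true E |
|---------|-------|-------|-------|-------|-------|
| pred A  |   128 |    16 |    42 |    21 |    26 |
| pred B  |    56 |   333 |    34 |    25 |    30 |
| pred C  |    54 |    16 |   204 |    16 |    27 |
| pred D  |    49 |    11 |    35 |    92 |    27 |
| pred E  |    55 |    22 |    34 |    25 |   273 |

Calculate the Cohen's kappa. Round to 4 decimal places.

0.5232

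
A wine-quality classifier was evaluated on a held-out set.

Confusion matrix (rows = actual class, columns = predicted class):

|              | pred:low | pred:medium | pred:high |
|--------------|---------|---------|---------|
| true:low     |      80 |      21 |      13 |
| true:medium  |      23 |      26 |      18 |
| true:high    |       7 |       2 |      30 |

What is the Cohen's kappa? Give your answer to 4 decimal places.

Observed agreement pₒ = trace/N = 136/220 = 0.61818
Expected agreement pₑ = Σ (rowᵢ·colᵢ)/N² = (114·110 + 67·49 + 39·61)/220² = 0.37607
κ = (pₒ − pₑ)/(1 − pₑ) = (0.61818 − 0.37607)/(1 − 0.37607) = 0.3880

0.3880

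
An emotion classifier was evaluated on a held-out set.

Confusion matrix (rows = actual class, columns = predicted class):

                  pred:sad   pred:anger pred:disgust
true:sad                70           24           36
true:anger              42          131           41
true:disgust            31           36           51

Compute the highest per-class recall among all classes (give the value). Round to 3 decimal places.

0.612

Per-class recall (TP/(TP+FN)):
  sad: TP=70, FN=24+36=60 → 70/130 = 0.5385
  anger: TP=131, FN=42+41=83 → 131/214 = 0.6121
  disgust: TP=51, FN=31+36=67 → 51/118 = 0.4322
Highest is class 'anger' with recall = 0.612.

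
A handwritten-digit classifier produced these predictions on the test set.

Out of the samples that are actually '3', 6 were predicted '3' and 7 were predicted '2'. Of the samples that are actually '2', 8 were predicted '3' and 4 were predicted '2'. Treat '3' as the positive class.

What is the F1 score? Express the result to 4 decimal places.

0.4444

Precision = TP/(TP+FP) = 6/14 = 0.4286
Recall = TP/(TP+FN) = 6/13 = 0.4615
F1 = 2·TP/(2·TP+FP+FN) = 12/27 = 0.4444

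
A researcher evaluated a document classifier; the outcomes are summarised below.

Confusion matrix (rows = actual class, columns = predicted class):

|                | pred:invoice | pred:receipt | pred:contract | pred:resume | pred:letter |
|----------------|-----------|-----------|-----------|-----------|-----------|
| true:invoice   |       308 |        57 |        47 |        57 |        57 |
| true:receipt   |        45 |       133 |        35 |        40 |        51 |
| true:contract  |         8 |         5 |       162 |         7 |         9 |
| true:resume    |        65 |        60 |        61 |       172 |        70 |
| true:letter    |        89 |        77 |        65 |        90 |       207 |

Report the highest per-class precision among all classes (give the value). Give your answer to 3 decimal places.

Per-class precision (TP/(TP+FP)):
  invoice: TP=308, FP=45+8+65+89=207 → 308/515 = 0.5981
  receipt: TP=133, FP=57+5+60+77=199 → 133/332 = 0.4006
  contract: TP=162, FP=47+35+61+65=208 → 162/370 = 0.4378
  resume: TP=172, FP=57+40+7+90=194 → 172/366 = 0.4699
  letter: TP=207, FP=57+51+9+70=187 → 207/394 = 0.5254
Highest is class 'invoice' with precision = 0.598.

0.598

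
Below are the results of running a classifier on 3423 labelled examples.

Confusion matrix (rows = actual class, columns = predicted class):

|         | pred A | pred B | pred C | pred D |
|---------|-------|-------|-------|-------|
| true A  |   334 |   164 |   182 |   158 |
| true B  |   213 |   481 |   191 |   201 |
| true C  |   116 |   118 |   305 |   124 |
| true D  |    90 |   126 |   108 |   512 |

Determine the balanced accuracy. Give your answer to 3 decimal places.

0.478

Balanced accuracy = mean of per-class recall.
  A: recall = 334/838 = 0.3986
  B: recall = 481/1086 = 0.4429
  C: recall = 305/663 = 0.4600
  D: recall = 512/836 = 0.6124
Mean = (0.3986 + 0.4429 + 0.4600 + 0.6124) / 4 = 0.478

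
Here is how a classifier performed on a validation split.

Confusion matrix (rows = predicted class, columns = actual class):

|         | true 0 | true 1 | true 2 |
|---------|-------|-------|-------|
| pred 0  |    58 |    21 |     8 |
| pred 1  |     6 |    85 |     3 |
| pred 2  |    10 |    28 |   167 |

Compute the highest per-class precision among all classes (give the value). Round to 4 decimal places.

Per-class precision (TP/(TP+FP)):
  0: TP=58, FP=21+8=29 → 58/87 = 0.66667
  1: TP=85, FP=6+3=9 → 85/94 = 0.90426
  2: TP=167, FP=10+28=38 → 167/205 = 0.81463
Highest is class '1' with precision = 0.9043.

0.9043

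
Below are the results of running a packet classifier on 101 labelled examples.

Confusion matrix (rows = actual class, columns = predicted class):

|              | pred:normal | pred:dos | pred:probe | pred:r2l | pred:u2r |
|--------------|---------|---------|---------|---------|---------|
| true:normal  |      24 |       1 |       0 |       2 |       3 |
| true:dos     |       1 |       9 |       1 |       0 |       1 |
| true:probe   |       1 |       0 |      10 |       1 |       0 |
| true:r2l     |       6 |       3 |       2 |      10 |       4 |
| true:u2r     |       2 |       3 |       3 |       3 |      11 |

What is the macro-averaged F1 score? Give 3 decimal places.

0.626

Per-class F1 score (2·TP/(2·TP+FP+FN)):
  normal: TP=24, FP=1+1+6+2=10, FN=1+0+2+3=6 → 48/64 = 0.7500
  dos: TP=9, FP=1+0+3+3=7, FN=1+1+0+1=3 → 18/28 = 0.6429
  probe: TP=10, FP=0+1+2+3=6, FN=1+0+1+0=2 → 20/28 = 0.7143
  r2l: TP=10, FP=2+0+1+3=6, FN=6+3+2+4=15 → 20/41 = 0.4878
  u2r: TP=11, FP=3+1+0+4=8, FN=2+3+3+3=11 → 22/41 = 0.5366
Macro-F1 score = mean = (0.7500 + 0.6429 + 0.7143 + 0.4878 + 0.5366) / 5 = 0.626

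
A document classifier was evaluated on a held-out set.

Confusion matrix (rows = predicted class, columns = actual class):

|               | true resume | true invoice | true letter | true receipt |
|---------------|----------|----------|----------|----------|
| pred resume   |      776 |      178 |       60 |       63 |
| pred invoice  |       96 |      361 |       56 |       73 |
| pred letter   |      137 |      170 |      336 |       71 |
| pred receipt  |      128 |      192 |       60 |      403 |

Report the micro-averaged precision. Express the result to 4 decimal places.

0.5937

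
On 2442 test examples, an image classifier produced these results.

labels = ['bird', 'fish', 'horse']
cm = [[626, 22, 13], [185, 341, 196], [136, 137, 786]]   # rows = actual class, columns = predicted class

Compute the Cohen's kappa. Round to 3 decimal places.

Observed agreement pₒ = trace/N = 1753/2442 = 0.7179
Expected agreement pₑ = Σ (rowᵢ·colᵢ)/N² = (661·947 + 722·500 + 1059·995)/2442² = 0.3422
κ = (pₒ − pₑ)/(1 − pₑ) = (0.7179 − 0.3422)/(1 − 0.3422) = 0.571

0.571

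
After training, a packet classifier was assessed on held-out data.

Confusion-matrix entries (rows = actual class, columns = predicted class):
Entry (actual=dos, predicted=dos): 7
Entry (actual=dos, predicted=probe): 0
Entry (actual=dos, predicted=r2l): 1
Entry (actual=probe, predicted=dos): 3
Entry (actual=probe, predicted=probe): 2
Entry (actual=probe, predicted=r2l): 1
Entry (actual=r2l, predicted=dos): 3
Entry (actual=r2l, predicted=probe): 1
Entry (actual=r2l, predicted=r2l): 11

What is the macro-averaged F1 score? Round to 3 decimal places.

0.632

Per-class F1 score (2·TP/(2·TP+FP+FN)):
  dos: TP=7, FP=3+3=6, FN=0+1=1 → 14/21 = 0.6667
  probe: TP=2, FP=0+1=1, FN=3+1=4 → 4/9 = 0.4444
  r2l: TP=11, FP=1+1=2, FN=3+1=4 → 22/28 = 0.7857
Macro-F1 score = mean = (0.6667 + 0.4444 + 0.7857) / 3 = 0.632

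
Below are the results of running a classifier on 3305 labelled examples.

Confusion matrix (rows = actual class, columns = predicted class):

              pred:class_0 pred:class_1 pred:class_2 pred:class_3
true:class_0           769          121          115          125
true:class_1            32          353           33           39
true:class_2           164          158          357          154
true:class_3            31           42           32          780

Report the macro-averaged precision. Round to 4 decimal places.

0.6678

Per-class precision (TP/(TP+FP)):
  class_0: TP=769, FP=32+164+31=227 → 769/996 = 0.77209
  class_1: TP=353, FP=121+158+42=321 → 353/674 = 0.52374
  class_2: TP=357, FP=115+33+32=180 → 357/537 = 0.66480
  class_3: TP=780, FP=125+39+154=318 → 780/1098 = 0.71038
Macro-precision = mean = (0.77209 + 0.52374 + 0.66480 + 0.71038) / 4 = 0.6678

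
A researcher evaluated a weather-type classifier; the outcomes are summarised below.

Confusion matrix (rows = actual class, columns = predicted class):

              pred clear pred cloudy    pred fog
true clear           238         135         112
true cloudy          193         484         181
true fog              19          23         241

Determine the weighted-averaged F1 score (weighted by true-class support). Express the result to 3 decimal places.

Per-class F1 score (2·TP/(2·TP+FP+FN)):
  clear: TP=238, FP=193+19=212, FN=135+112=247 → 476/935 = 0.5091
  cloudy: TP=484, FP=135+23=158, FN=193+181=374 → 968/1500 = 0.6453
  fog: TP=241, FP=112+181=293, FN=19+23=42 → 482/817 = 0.5900
Weighted-F1 score = Σ (supportᵢ/N)·F1 scoreᵢ with N=1626: (485/1626)·0.5091 + (858/1626)·0.6453 + (283/1626)·0.5900 = 0.595

0.595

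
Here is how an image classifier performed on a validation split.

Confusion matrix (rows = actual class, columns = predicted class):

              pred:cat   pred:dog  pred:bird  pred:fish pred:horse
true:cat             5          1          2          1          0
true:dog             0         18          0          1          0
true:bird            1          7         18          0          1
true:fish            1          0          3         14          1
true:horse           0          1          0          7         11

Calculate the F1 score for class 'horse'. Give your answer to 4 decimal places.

0.6875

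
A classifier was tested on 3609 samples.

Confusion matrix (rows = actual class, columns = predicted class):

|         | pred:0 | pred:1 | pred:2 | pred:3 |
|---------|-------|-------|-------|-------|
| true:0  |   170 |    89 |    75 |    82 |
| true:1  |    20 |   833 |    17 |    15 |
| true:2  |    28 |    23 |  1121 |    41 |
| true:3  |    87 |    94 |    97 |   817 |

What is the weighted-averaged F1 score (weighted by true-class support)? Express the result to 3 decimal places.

Per-class F1 score (2·TP/(2·TP+FP+FN)):
  0: TP=170, FP=20+28+87=135, FN=89+75+82=246 → 340/721 = 0.4716
  1: TP=833, FP=89+23+94=206, FN=20+17+15=52 → 1666/1924 = 0.8659
  2: TP=1121, FP=75+17+97=189, FN=28+23+41=92 → 2242/2523 = 0.8886
  3: TP=817, FP=82+15+41=138, FN=87+94+97=278 → 1634/2050 = 0.7971
Weighted-F1 score = Σ (supportᵢ/N)·F1 scoreᵢ with N=3609: (416/3609)·0.4716 + (885/3609)·0.8659 + (1213/3609)·0.8886 + (1095/3609)·0.7971 = 0.807

0.807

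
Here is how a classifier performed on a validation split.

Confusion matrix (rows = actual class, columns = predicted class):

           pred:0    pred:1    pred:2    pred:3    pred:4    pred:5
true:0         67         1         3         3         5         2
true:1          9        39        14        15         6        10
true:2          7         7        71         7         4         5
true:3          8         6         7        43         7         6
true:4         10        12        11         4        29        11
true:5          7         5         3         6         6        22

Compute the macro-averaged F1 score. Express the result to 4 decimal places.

Per-class F1 score (2·TP/(2·TP+FP+FN)):
  0: TP=67, FP=9+7+8+10+7=41, FN=1+3+3+5+2=14 → 134/189 = 0.70899
  1: TP=39, FP=1+7+6+12+5=31, FN=9+14+15+6+10=54 → 78/163 = 0.47853
  2: TP=71, FP=3+14+7+11+3=38, FN=7+7+7+4+5=30 → 142/210 = 0.67619
  3: TP=43, FP=3+15+7+4+6=35, FN=8+6+7+7+6=34 → 86/155 = 0.55484
  4: TP=29, FP=5+6+4+7+6=28, FN=10+12+11+4+11=48 → 58/134 = 0.43284
  5: TP=22, FP=2+10+5+6+11=34, FN=7+5+3+6+6=27 → 44/105 = 0.41905
Macro-F1 score = mean = (0.70899 + 0.47853 + 0.67619 + 0.55484 + 0.43284 + 0.41905) / 6 = 0.5451

0.5451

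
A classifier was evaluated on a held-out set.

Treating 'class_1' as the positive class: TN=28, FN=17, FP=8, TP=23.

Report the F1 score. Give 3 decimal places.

Precision = TP/(TP+FP) = 23/31 = 0.7419
Recall = TP/(TP+FN) = 23/40 = 0.5750
F1 = 2·TP/(2·TP+FP+FN) = 46/71 = 0.648

0.648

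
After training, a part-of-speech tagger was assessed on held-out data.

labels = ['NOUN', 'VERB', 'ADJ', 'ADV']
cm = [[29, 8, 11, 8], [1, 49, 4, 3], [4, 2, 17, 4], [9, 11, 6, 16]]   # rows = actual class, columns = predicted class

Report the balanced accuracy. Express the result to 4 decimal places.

0.5970

Balanced accuracy = mean of per-class recall.
  NOUN: recall = 29/56 = 0.51786
  VERB: recall = 49/57 = 0.85965
  ADJ: recall = 17/27 = 0.62963
  ADV: recall = 16/42 = 0.38095
Mean = (0.51786 + 0.85965 + 0.62963 + 0.38095) / 4 = 0.5970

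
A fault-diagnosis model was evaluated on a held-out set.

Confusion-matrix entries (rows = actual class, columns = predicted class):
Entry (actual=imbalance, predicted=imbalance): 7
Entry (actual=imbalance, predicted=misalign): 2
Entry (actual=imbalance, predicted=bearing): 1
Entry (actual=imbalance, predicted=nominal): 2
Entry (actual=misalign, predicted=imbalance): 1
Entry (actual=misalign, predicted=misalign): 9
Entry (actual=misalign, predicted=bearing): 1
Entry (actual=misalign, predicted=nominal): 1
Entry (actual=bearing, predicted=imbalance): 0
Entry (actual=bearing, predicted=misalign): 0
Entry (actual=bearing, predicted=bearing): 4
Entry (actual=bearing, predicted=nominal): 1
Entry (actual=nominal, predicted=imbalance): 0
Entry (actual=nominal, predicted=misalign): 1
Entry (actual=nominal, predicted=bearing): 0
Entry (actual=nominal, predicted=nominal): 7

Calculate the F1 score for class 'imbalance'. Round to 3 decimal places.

F1 score = 2·TP/(2·TP+FP+FN).
imbalance: TP=7, FP=1+0+0=1, FN=2+1+2=5 → 14/20 = 0.7000

0.700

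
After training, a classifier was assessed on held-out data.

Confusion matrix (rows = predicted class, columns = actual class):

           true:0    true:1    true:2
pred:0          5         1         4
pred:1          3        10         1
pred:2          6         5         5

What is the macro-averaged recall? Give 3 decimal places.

Per-class recall (TP/(TP+FN)):
  0: TP=5, FN=3+6=9 → 5/14 = 0.3571
  1: TP=10, FN=1+5=6 → 10/16 = 0.6250
  2: TP=5, FN=4+1=5 → 5/10 = 0.5000
Macro-recall = mean = (0.3571 + 0.6250 + 0.5000) / 3 = 0.494

0.494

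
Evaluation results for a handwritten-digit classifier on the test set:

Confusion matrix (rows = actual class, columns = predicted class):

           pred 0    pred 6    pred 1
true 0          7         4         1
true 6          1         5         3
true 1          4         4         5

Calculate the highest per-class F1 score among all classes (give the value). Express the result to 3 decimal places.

Per-class F1 score (2·TP/(2·TP+FP+FN)):
  0: TP=7, FP=1+4=5, FN=4+1=5 → 14/24 = 0.5833
  6: TP=5, FP=4+4=8, FN=1+3=4 → 10/22 = 0.4545
  1: TP=5, FP=1+3=4, FN=4+4=8 → 10/22 = 0.4545
Highest is class '0' with F1 score = 0.583.

0.583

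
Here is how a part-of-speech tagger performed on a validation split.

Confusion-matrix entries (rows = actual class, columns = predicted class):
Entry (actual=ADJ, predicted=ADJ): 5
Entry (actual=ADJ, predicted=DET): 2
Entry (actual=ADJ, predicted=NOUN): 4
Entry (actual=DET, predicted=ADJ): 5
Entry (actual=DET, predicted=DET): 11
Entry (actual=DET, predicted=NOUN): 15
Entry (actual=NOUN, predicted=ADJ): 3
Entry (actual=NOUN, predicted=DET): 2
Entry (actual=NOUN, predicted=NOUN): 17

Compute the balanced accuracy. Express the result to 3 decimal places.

0.527

Balanced accuracy = mean of per-class recall.
  ADJ: recall = 5/11 = 0.4545
  DET: recall = 11/31 = 0.3548
  NOUN: recall = 17/22 = 0.7727
Mean = (0.4545 + 0.3548 + 0.7727) / 3 = 0.527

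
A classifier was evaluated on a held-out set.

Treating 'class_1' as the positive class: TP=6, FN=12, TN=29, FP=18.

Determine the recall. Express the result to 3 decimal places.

Recall = TP/(TP+FN) = 6/(6+12) = 6/18 = 0.333

0.333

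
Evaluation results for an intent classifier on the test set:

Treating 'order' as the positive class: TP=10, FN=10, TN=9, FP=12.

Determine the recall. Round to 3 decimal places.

0.500

Recall = TP/(TP+FN) = 10/(10+10) = 10/20 = 0.500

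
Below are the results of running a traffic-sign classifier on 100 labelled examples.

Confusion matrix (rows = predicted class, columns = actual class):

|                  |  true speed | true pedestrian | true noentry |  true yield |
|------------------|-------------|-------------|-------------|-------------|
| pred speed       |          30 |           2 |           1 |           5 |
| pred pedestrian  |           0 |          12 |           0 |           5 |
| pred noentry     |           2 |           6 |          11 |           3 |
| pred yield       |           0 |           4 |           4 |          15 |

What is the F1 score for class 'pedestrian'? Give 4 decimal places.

0.5854

One-vs-rest for 'pedestrian': TP = diagonal; FP = other classes predicted 'pedestrian'; FN = 'pedestrian' predicted as other.
F1 score = 2·TP/(2·TP+FP+FN).
pedestrian: TP=12, FP=0+0+5=5, FN=2+6+4=12 → 24/41 = 0.58537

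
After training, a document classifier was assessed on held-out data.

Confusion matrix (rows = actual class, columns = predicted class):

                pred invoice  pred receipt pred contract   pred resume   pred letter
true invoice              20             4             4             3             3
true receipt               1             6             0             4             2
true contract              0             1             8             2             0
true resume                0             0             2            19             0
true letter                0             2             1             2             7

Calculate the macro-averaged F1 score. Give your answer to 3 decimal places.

0.627

Per-class F1 score (2·TP/(2·TP+FP+FN)):
  invoice: TP=20, FP=1+0+0+0=1, FN=4+4+3+3=14 → 40/55 = 0.7273
  receipt: TP=6, FP=4+1+0+2=7, FN=1+0+4+2=7 → 12/26 = 0.4615
  contract: TP=8, FP=4+0+2+1=7, FN=0+1+2+0=3 → 16/26 = 0.6154
  resume: TP=19, FP=3+4+2+2=11, FN=0+0+2+0=2 → 38/51 = 0.7451
  letter: TP=7, FP=3+2+0+0=5, FN=0+2+1+2=5 → 14/24 = 0.5833
Macro-F1 score = mean = (0.7273 + 0.4615 + 0.6154 + 0.7451 + 0.5833) / 5 = 0.627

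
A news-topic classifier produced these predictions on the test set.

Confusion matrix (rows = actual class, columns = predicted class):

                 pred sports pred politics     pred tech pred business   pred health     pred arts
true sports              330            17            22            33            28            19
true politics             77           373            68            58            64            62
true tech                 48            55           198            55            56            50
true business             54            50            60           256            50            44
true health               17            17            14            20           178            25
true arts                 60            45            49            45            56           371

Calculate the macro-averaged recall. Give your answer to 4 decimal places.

Per-class recall (TP/(TP+FN)):
  sports: TP=330, FN=17+22+33+28+19=119 → 330/449 = 0.73497
  politics: TP=373, FN=77+68+58+64+62=329 → 373/702 = 0.53134
  tech: TP=198, FN=48+55+55+56+50=264 → 198/462 = 0.42857
  business: TP=256, FN=54+50+60+50+44=258 → 256/514 = 0.49805
  health: TP=178, FN=17+17+14+20+25=93 → 178/271 = 0.65683
  arts: TP=371, FN=60+45+49+45+56=255 → 371/626 = 0.59265
Macro-recall = mean = (0.73497 + 0.53134 + 0.42857 + 0.49805 + 0.65683 + 0.59265) / 6 = 0.5737

0.5737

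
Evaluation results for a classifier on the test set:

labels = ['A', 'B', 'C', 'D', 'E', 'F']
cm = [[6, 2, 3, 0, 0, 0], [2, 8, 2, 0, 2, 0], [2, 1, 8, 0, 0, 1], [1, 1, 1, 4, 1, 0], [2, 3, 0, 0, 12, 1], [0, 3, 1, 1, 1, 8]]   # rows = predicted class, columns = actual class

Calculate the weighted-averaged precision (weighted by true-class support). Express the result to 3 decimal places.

Per-class precision (TP/(TP+FP)):
  A: TP=6, FP=2+3+0+0+0=5 → 6/11 = 0.5455
  B: TP=8, FP=2+2+0+2+0=6 → 8/14 = 0.5714
  C: TP=8, FP=2+1+0+0+1=4 → 8/12 = 0.6667
  D: TP=4, FP=1+1+1+1+0=4 → 4/8 = 0.5000
  E: TP=12, FP=2+3+0+0+1=6 → 12/18 = 0.6667
  F: TP=8, FP=0+3+1+1+1=6 → 8/14 = 0.5714
Weighted-precision = Σ (supportᵢ/N)·precisionᵢ with N=77: (13/77)·0.5455 + (18/77)·0.5714 + (15/77)·0.6667 + (5/77)·0.5000 + (16/77)·0.6667 + (10/77)·0.5714 = 0.601

0.601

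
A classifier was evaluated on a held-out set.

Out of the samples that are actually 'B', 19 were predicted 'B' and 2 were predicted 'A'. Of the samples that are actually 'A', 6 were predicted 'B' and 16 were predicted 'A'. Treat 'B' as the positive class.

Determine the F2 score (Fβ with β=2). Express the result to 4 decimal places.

Fβ = (1+β²)·TP / ((1+β²)·TP + β²·FN + FP), with β²=4
= 5·19 / (5·19 + 4·2 + 6) = 0.8716

0.8716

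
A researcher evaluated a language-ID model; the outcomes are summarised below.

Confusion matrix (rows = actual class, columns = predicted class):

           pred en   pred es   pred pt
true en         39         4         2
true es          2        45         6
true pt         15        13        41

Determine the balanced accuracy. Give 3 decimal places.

0.770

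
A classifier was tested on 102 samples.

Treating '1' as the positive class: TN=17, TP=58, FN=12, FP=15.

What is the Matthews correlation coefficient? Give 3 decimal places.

0.370

MCC = (TP·TN − FP·FN) / √((TP+FP)(TP+FN)(TN+FP)(TN+FN))
Numerator = 58·17 − 15·12 = 806
Denominator = √(73·70·32·29) = √4742080 = 2177.6317
MCC = 806 / 2177.6317 = 0.370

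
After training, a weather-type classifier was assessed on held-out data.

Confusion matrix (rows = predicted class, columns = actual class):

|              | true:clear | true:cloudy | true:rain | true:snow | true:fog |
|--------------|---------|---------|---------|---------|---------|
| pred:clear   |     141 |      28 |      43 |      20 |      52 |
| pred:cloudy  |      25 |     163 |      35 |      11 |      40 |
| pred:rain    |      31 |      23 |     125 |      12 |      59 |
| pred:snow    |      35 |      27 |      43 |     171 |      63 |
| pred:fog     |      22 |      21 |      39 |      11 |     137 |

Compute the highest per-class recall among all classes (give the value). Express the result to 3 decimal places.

Per-class recall (TP/(TP+FN)):
  clear: TP=141, FN=25+31+35+22=113 → 141/254 = 0.5551
  cloudy: TP=163, FN=28+23+27+21=99 → 163/262 = 0.6221
  rain: TP=125, FN=43+35+43+39=160 → 125/285 = 0.4386
  snow: TP=171, FN=20+11+12+11=54 → 171/225 = 0.7600
  fog: TP=137, FN=52+40+59+63=214 → 137/351 = 0.3903
Highest is class 'snow' with recall = 0.760.

0.760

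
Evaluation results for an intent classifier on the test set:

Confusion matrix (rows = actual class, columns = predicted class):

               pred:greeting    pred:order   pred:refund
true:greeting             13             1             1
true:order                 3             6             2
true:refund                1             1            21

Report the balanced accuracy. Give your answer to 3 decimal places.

Balanced accuracy = mean of per-class recall.
  greeting: recall = 13/15 = 0.8667
  order: recall = 6/11 = 0.5455
  refund: recall = 21/23 = 0.9130
Mean = (0.8667 + 0.5455 + 0.9130) / 3 = 0.775

0.775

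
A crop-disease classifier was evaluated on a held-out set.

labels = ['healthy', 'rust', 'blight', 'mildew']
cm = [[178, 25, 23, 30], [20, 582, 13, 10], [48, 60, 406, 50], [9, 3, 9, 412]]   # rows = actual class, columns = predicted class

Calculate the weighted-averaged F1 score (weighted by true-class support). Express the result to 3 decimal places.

0.838

Per-class F1 score (2·TP/(2·TP+FP+FN)):
  healthy: TP=178, FP=20+48+9=77, FN=25+23+30=78 → 356/511 = 0.6967
  rust: TP=582, FP=25+60+3=88, FN=20+13+10=43 → 1164/1295 = 0.8988
  blight: TP=406, FP=23+13+9=45, FN=48+60+50=158 → 812/1015 = 0.8000
  mildew: TP=412, FP=30+10+50=90, FN=9+3+9=21 → 824/935 = 0.8813
Weighted-F1 score = Σ (supportᵢ/N)·F1 scoreᵢ with N=1878: (256/1878)·0.6967 + (625/1878)·0.8988 + (564/1878)·0.8000 + (433/1878)·0.8813 = 0.838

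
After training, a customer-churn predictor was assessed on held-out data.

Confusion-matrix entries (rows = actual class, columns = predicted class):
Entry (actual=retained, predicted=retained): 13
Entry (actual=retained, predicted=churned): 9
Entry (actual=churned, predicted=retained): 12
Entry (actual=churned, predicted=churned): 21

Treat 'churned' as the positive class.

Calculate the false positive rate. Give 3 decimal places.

0.409

FPR = FP/(FP+TN) = 9/(9+13) = 0.409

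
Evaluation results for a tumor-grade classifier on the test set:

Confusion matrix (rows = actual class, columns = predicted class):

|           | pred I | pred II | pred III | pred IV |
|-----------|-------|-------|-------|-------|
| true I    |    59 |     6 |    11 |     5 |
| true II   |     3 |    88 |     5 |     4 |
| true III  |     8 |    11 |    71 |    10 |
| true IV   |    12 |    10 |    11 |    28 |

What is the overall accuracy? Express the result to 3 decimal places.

Accuracy = trace / total = (59+88+71+28=246) / 342 = 246/342 = 0.719

0.719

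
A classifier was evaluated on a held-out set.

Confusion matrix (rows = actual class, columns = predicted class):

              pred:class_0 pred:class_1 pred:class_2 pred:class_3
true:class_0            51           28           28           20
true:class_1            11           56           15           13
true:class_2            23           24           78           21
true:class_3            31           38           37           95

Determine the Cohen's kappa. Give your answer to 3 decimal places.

0.321

Observed agreement pₒ = trace/N = 280/569 = 0.4921
Expected agreement pₑ = Σ (rowᵢ·colᵢ)/N² = (127·116 + 95·146 + 146·158 + 201·149)/569² = 0.2521
κ = (pₒ − pₑ)/(1 − pₑ) = (0.4921 − 0.2521)/(1 − 0.2521) = 0.321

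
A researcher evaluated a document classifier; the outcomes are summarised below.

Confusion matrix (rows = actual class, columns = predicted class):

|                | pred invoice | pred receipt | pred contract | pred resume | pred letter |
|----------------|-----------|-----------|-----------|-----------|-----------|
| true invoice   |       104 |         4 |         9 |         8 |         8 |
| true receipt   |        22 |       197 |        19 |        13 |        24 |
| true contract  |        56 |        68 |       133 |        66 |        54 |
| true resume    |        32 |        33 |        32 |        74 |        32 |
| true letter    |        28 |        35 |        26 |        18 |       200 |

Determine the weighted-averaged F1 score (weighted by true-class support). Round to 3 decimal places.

0.536

Per-class F1 score (2·TP/(2·TP+FP+FN)):
  invoice: TP=104, FP=22+56+32+28=138, FN=4+9+8+8=29 → 208/375 = 0.5547
  receipt: TP=197, FP=4+68+33+35=140, FN=22+19+13+24=78 → 394/612 = 0.6438
  contract: TP=133, FP=9+19+32+26=86, FN=56+68+66+54=244 → 266/596 = 0.4463
  resume: TP=74, FP=8+13+66+18=105, FN=32+33+32+32=129 → 148/382 = 0.3874
  letter: TP=200, FP=8+24+54+32=118, FN=28+35+26+18=107 → 400/625 = 0.6400
Weighted-F1 score = Σ (supportᵢ/N)·F1 scoreᵢ with N=1295: (133/1295)·0.5547 + (275/1295)·0.6438 + (377/1295)·0.4463 + (203/1295)·0.3874 + (307/1295)·0.6400 = 0.536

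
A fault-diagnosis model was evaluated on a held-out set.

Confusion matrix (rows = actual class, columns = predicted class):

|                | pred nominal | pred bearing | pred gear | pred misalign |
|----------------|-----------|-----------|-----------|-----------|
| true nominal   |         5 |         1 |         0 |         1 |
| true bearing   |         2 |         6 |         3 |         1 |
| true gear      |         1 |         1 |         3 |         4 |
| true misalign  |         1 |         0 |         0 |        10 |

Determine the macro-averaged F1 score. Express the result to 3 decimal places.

Per-class F1 score (2·TP/(2·TP+FP+FN)):
  nominal: TP=5, FP=2+1+1=4, FN=1+0+1=2 → 10/16 = 0.6250
  bearing: TP=6, FP=1+1+0=2, FN=2+3+1=6 → 12/20 = 0.6000
  gear: TP=3, FP=0+3+0=3, FN=1+1+4=6 → 6/15 = 0.4000
  misalign: TP=10, FP=1+1+4=6, FN=1+0+0=1 → 20/27 = 0.7407
Macro-F1 score = mean = (0.6250 + 0.6000 + 0.4000 + 0.7407) / 4 = 0.591

0.591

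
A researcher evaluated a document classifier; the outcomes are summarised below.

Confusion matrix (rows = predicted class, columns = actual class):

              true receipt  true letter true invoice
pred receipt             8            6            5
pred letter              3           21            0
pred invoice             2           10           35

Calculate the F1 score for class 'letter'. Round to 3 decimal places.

0.689

One-vs-rest for 'letter': TP = diagonal; FP = other classes predicted 'letter'; FN = 'letter' predicted as other.
F1 score = 2·TP/(2·TP+FP+FN).
letter: TP=21, FP=3+0=3, FN=6+10=16 → 42/61 = 0.6885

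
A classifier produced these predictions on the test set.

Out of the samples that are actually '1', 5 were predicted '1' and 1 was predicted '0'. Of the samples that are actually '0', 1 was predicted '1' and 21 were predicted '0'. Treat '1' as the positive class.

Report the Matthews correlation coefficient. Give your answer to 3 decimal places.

0.788

MCC = (TP·TN − FP·FN) / √((TP+FP)(TP+FN)(TN+FP)(TN+FN))
Numerator = 5·21 − 1·1 = 104
Denominator = √(6·6·22·22) = √17424 = 132.0000
MCC = 104 / 132.0000 = 0.788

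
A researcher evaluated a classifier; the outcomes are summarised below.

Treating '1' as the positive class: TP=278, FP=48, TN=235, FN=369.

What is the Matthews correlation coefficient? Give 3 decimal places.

0.251

MCC = (TP·TN − FP·FN) / √((TP+FP)(TP+FN)(TN+FP)(TN+FN))
Numerator = 278·235 − 48·369 = 47618
Denominator = √(326·647·283·604) = √36053319304 = 189877.1163
MCC = 47618 / 189877.1163 = 0.251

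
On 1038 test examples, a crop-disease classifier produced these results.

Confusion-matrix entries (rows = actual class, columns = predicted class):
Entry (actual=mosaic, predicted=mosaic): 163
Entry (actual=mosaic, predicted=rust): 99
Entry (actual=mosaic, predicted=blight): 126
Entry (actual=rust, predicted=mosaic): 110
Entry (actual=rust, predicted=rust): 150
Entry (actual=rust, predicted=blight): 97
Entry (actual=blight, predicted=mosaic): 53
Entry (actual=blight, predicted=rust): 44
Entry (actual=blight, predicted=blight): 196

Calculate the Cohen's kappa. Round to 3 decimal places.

Observed agreement pₒ = trace/N = 509/1038 = 0.4904
Expected agreement pₑ = Σ (rowᵢ·colᵢ)/N² = (388·326 + 357·293 + 293·419)/1038² = 0.3284
κ = (pₒ − pₑ)/(1 − pₑ) = (0.4904 − 0.3284)/(1 − 0.3284) = 0.241

0.241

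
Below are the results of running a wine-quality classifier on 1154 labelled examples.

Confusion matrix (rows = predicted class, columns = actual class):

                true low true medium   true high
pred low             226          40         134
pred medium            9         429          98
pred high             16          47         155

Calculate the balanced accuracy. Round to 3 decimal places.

Balanced accuracy = mean of per-class recall.
  low: recall = 226/251 = 0.9004
  medium: recall = 429/516 = 0.8314
  high: recall = 155/387 = 0.4005
Mean = (0.9004 + 0.8314 + 0.4005) / 3 = 0.711

0.711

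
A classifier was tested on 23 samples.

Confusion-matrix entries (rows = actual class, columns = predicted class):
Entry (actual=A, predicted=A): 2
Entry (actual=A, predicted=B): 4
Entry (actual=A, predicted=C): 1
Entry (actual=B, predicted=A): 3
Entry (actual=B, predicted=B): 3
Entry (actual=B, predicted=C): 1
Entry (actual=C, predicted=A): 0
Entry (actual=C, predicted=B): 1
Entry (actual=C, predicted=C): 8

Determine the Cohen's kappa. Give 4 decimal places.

0.3391

Observed agreement pₒ = trace/N = 13/23 = 0.56522
Expected agreement pₑ = Σ (rowᵢ·colᵢ)/N² = (7·5 + 7·8 + 9·10)/23² = 0.34216
κ = (pₒ − pₑ)/(1 − pₑ) = (0.56522 − 0.34216)/(1 − 0.34216) = 0.3391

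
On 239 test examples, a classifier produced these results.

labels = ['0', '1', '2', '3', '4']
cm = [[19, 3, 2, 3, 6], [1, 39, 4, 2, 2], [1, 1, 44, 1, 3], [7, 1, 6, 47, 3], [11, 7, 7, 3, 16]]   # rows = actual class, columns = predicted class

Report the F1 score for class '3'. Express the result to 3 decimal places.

One-vs-rest for '3': TP = diagonal; FP = other classes predicted '3'; FN = '3' predicted as other.
F1 score = 2·TP/(2·TP+FP+FN).
3: TP=47, FP=3+2+1+3=9, FN=7+1+6+3=17 → 94/120 = 0.7833

0.783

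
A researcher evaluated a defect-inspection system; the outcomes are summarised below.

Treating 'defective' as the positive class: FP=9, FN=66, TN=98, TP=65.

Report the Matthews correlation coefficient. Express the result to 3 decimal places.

MCC = (TP·TN − FP·FN) / √((TP+FP)(TP+FN)(TN+FP)(TN+FN))
Numerator = 65·98 − 9·66 = 5776
Denominator = √(74·131·107·164) = √170110312 = 13042.6344
MCC = 5776 / 13042.6344 = 0.443

0.443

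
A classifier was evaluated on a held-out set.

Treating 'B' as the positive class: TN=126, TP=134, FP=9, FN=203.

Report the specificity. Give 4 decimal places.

Specificity = TN/(TN+FP) = 126/(126+9) = 0.9333

0.9333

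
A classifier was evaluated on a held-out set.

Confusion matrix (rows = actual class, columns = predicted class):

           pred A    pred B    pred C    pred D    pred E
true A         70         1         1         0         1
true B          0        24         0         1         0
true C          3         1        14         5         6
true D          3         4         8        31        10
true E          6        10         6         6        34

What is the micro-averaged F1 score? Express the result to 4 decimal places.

Micro-averaging pools counts across classes: ΣTP=173, ΣFP=72, ΣFN=72.
Micro-F1 score = 2·TP/(2·TP+FP+FN) on pooled counts = 0.7061 (equals overall accuracy in single-label multiclass).

0.7061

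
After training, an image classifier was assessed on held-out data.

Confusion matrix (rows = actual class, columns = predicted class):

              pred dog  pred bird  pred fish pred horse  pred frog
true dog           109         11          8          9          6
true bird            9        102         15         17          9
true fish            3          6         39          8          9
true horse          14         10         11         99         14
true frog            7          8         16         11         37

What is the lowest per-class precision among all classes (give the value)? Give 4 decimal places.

0.4382

Per-class precision (TP/(TP+FP)):
  dog: TP=109, FP=9+3+14+7=33 → 109/142 = 0.76761
  bird: TP=102, FP=11+6+10+8=35 → 102/137 = 0.74453
  fish: TP=39, FP=8+15+11+16=50 → 39/89 = 0.43820
  horse: TP=99, FP=9+17+8+11=45 → 99/144 = 0.68750
  frog: TP=37, FP=6+9+9+14=38 → 37/75 = 0.49333
Lowest is class 'fish' with precision = 0.4382.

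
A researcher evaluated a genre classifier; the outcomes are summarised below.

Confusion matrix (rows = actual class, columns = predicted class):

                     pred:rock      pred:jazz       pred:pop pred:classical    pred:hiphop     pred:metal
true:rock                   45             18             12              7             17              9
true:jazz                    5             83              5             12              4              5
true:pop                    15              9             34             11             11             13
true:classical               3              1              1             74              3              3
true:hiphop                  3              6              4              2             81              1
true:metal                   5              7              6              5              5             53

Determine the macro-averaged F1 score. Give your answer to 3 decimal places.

0.628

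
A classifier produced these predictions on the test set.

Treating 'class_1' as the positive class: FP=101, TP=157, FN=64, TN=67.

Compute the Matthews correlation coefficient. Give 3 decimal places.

MCC = (TP·TN − FP·FN) / √((TP+FP)(TP+FN)(TN+FP)(TN+FN))
Numerator = 157·67 − 101·64 = 4055
Denominator = √(258·221·168·131) = √1254852144 = 35423.8923
MCC = 4055 / 35423.8923 = 0.114

0.114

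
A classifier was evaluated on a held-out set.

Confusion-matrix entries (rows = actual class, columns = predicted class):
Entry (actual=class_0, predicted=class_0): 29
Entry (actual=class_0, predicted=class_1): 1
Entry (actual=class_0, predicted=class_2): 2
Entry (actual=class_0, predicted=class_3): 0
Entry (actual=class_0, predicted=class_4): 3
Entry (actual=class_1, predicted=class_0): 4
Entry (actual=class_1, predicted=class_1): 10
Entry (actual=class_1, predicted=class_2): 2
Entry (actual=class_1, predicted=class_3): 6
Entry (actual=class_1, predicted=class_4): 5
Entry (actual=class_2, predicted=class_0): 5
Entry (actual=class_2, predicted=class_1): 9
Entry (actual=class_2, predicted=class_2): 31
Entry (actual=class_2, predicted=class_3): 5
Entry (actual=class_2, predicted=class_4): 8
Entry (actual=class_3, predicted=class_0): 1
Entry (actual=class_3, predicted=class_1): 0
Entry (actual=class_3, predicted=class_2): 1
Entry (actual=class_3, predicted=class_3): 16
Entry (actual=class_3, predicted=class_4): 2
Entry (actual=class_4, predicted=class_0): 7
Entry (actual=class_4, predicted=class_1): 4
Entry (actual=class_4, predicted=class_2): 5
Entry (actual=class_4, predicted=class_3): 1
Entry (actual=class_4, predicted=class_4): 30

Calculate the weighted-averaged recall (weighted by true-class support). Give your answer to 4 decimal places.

Per-class recall (TP/(TP+FN)):
  class_0: TP=29, FN=1+2+0+3=6 → 29/35 = 0.82857
  class_1: TP=10, FN=4+2+6+5=17 → 10/27 = 0.37037
  class_2: TP=31, FN=5+9+5+8=27 → 31/58 = 0.53448
  class_3: TP=16, FN=1+0+1+2=4 → 16/20 = 0.80000
  class_4: TP=30, FN=7+4+5+1=17 → 30/47 = 0.63830
Weighted-recall = Σ (supportᵢ/N)·recallᵢ with N=187: (35/187)·0.82857 + (27/187)·0.37037 + (58/187)·0.53448 + (20/187)·0.80000 + (47/187)·0.63830 = 0.6203

0.6203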